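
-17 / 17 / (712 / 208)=-26 / 89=-0.29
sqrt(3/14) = sqrt(42)/14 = 0.46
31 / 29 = 1.07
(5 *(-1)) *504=-2520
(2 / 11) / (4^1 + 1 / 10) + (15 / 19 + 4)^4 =30929913831 / 58774771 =526.24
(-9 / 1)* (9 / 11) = -81 / 11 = -7.36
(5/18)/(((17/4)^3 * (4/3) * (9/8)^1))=320/132651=0.00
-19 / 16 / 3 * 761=-14459 / 48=-301.23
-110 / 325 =-22 / 65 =-0.34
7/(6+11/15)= 105/101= 1.04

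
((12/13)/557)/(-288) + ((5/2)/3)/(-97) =-0.01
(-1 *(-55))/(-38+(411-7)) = 55/366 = 0.15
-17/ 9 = -1.89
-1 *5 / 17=-5 / 17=-0.29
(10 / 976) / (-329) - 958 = -958.00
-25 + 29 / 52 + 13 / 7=-8221 / 364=-22.59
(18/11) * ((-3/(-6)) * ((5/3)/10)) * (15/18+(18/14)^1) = 89/308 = 0.29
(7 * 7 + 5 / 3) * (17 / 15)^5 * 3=215818264 / 759375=284.21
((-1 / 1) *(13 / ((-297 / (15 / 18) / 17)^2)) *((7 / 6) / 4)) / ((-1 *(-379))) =-657475 / 28884566304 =-0.00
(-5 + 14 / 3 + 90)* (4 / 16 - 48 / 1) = -51379 / 12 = -4281.58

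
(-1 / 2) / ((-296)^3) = 1 / 51868672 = 0.00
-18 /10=-9 /5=-1.80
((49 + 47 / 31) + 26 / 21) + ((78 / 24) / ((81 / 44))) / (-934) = 849613825 / 16416918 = 51.75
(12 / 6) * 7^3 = 686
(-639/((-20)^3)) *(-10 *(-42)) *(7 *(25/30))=31311/160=195.69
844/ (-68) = -12.41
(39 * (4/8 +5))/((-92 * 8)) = -429/1472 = -0.29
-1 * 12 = -12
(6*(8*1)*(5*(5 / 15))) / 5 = 16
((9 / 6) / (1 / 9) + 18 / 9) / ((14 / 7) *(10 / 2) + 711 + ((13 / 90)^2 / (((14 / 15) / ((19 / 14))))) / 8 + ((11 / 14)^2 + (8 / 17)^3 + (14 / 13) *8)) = 119746710720 / 5642316192137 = 0.02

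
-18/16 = -9/8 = -1.12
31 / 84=0.37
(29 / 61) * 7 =203 / 61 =3.33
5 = 5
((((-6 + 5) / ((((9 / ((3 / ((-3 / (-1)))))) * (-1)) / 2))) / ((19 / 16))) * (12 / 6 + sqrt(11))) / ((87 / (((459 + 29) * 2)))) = 62464 / 14877 + 31232 * sqrt(11) / 14877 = 11.16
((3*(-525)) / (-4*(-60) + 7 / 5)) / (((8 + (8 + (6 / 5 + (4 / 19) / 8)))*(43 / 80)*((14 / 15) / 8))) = -342000000 / 56623991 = -6.04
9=9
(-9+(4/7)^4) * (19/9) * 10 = -4057070/21609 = -187.75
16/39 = 0.41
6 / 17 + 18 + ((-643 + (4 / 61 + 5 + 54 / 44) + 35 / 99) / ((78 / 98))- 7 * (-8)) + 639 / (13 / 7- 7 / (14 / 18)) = -81541377668 / 100096425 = -814.63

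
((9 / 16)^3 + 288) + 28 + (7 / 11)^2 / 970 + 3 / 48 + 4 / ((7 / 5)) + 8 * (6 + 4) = 671528873459 / 1682616320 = 399.10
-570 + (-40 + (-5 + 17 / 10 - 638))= -12513 / 10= -1251.30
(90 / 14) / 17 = 45 / 119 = 0.38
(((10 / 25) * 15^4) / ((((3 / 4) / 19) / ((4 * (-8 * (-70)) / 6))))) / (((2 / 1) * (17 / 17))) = 95760000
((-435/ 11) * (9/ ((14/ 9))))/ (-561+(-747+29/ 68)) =239598/ 1369291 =0.17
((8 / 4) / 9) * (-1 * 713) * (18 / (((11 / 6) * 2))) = -8556 / 11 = -777.82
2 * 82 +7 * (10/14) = 169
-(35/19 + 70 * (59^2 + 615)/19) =-286755/19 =-15092.37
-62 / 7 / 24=-31 / 84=-0.37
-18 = -18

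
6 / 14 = 3 / 7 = 0.43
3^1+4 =7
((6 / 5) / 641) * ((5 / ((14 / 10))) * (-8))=-240 / 4487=-0.05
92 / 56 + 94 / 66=1417 / 462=3.07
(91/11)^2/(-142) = -8281/17182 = -0.48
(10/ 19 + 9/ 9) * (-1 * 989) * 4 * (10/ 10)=-114724/ 19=-6038.11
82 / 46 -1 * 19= -396 / 23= -17.22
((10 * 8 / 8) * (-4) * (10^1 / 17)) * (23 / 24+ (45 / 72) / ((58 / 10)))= -25.08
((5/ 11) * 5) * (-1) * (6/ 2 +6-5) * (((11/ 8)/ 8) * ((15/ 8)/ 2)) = -375/ 256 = -1.46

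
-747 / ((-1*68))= 747 / 68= 10.99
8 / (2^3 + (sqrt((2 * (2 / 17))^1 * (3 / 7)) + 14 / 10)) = 223720 / 262571 - 400 * sqrt(357) / 262571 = 0.82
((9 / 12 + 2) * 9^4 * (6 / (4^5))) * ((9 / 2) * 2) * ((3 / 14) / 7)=5845851 / 200704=29.13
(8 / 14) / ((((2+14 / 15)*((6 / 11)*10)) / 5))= 5 / 28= 0.18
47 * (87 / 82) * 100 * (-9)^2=16560450 / 41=403913.41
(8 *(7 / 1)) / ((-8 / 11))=-77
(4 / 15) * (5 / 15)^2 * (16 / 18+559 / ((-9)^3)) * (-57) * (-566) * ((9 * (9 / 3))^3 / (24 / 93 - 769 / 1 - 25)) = -59340572 / 20505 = -2893.96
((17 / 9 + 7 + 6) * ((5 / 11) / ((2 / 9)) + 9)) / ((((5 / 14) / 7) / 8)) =1418256 / 55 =25786.47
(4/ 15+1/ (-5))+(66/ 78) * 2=343/ 195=1.76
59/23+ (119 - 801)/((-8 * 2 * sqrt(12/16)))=59/23+ 341 * sqrt(3)/12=51.78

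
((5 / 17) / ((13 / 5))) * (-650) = -1250 / 17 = -73.53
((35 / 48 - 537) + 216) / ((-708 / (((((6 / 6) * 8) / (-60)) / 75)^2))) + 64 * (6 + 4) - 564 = 817209015373 / 10752750000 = 76.00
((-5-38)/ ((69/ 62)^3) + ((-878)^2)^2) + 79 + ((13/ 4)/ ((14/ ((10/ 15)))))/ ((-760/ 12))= 1038572857006209211903/ 1747667880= 594262141503.80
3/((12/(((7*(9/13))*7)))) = 441/52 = 8.48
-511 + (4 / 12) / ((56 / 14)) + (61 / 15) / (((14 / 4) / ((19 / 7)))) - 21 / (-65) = -19394351 / 38220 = -507.44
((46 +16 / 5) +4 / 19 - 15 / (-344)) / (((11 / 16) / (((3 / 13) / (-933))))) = -3232322 / 181672205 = -0.02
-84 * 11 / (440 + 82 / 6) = -2772 / 1361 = -2.04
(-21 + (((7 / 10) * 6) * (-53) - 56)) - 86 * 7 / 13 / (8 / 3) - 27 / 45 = -82567 / 260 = -317.57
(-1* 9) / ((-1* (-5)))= -9 / 5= -1.80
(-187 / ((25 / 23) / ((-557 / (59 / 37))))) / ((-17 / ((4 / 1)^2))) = -83425232 / 1475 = -56559.48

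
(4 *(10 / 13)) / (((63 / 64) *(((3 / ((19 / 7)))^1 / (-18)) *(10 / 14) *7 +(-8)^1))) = -97280 / 258531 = -0.38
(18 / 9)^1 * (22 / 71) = 44 / 71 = 0.62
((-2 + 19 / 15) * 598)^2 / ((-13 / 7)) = -23299276 / 225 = -103552.34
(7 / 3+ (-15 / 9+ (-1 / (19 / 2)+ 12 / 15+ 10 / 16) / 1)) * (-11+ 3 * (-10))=-185689 / 2280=-81.44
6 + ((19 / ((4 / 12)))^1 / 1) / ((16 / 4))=81 / 4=20.25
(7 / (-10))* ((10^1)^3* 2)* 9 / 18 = -700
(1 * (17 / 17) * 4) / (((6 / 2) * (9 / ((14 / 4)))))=14 / 27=0.52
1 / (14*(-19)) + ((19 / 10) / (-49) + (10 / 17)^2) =408278 / 1345295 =0.30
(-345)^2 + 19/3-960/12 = 356854/3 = 118951.33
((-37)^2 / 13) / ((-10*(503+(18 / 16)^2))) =-43808 / 2097745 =-0.02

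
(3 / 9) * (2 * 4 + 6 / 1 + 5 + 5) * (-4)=-32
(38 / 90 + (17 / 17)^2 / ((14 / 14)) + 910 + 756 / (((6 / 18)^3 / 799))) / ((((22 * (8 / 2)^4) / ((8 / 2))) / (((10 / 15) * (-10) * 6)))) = -33361567 / 72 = -463355.10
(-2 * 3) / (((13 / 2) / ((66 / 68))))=-198 / 221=-0.90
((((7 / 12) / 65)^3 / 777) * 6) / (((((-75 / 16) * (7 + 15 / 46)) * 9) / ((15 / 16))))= -1127 / 66568374990000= -0.00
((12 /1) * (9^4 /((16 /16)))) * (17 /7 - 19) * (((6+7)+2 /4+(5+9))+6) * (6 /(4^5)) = -114732207 /448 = -256098.68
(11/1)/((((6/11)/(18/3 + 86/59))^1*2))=13310/177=75.20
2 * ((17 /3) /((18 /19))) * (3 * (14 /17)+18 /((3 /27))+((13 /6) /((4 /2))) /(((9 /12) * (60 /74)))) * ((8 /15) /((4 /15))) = 14498843 /3645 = 3977.73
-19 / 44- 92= -4067 / 44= -92.43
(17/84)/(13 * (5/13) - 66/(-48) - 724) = -34/120561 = -0.00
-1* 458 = -458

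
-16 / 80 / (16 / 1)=-1 / 80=-0.01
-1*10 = -10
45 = 45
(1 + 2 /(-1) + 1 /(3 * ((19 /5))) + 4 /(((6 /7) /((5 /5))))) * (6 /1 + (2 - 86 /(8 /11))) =-15729 /38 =-413.92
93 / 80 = 1.16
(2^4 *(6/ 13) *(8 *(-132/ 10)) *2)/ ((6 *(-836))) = 384/ 1235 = 0.31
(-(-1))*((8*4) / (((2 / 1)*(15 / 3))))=16 / 5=3.20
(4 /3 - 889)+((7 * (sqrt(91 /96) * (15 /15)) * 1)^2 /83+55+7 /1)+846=166475 /7968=20.89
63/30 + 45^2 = 2027.10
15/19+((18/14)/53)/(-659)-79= -363310825/4645291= -78.21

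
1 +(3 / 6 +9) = 21 / 2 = 10.50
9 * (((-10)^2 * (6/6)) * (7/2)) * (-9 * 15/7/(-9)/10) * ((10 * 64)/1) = 432000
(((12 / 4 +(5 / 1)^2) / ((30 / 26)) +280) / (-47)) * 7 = -45.32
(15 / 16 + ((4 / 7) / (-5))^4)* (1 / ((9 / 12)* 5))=22513471 / 90037500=0.25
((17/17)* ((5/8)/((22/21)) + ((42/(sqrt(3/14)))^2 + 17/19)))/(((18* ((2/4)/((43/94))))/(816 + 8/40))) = 87846135727/257184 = 341569.21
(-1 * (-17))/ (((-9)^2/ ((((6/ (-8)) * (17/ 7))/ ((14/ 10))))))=-1445/ 5292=-0.27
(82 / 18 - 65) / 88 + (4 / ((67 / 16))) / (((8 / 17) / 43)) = 86.60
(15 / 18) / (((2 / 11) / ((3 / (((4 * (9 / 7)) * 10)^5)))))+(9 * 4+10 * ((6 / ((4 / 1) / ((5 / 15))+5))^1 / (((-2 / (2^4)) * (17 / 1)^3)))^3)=101459343667367416547508604397 / 2818315099027878485114880000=36.00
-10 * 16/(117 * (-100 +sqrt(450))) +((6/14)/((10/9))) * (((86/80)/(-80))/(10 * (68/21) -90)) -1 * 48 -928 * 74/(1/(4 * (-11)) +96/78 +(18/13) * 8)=-34280133726566658773/6080293327680000 +16 * sqrt(2)/7449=-5637.90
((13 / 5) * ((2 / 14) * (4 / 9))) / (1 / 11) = 572 / 315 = 1.82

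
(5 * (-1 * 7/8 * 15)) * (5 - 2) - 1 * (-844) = 5177/8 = 647.12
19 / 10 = 1.90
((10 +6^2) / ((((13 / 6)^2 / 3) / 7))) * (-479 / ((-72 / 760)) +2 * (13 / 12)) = 175906668 / 169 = 1040867.86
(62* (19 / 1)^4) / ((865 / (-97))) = -783750494 / 865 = -906069.94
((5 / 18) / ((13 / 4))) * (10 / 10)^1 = 10 / 117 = 0.09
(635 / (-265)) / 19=-127 / 1007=-0.13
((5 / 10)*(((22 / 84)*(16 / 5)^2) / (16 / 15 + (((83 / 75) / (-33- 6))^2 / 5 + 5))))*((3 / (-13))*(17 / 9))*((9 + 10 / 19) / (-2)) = 7920198000 / 17258579681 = 0.46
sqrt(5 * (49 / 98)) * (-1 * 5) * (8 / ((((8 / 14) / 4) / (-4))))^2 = -125440 * sqrt(10) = -396676.11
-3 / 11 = -0.27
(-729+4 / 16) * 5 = -14575 / 4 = -3643.75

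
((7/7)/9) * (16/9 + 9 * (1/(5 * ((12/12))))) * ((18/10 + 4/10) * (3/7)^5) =759/60025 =0.01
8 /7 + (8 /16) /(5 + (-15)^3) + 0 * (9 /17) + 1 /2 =77503 /47180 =1.64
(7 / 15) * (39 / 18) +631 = 56881 / 90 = 632.01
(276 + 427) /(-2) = -703 /2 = -351.50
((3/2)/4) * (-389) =-1167/8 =-145.88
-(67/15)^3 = -300763/3375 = -89.11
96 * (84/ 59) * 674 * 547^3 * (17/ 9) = 1680268967492864/ 59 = 28479135042251.93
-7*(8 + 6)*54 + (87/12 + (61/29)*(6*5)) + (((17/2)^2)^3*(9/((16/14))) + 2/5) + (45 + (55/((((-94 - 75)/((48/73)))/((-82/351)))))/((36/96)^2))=2859450043081948931/964441520640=2964876.54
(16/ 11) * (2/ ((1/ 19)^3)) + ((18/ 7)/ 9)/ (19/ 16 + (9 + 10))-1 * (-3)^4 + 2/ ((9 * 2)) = 4448258392/ 223839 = 19872.58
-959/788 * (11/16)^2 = -116039/201728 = -0.58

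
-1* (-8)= 8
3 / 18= 1 / 6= 0.17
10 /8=5 /4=1.25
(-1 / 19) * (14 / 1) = -0.74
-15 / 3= -5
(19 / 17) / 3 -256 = -13037 / 51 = -255.63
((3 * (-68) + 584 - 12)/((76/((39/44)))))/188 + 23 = 904613/39292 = 23.02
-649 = -649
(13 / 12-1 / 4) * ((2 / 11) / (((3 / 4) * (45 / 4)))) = 16 / 891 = 0.02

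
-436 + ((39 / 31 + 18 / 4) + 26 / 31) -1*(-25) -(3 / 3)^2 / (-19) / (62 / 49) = -238169 / 589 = -404.36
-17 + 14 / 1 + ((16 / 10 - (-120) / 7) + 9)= 866 / 35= 24.74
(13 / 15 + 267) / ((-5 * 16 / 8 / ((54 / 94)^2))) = -488187 / 55225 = -8.84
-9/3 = -3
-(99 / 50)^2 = -9801 / 2500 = -3.92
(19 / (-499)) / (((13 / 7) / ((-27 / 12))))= 1197 / 25948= 0.05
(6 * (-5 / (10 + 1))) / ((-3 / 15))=150 / 11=13.64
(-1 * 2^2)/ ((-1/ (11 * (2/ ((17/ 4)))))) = 352/ 17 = 20.71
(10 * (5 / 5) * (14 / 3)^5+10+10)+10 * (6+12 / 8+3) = 22257.67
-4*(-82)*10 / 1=3280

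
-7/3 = -2.33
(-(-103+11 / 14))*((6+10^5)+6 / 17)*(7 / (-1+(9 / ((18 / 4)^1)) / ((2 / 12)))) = 1216427274 / 187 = 6504958.68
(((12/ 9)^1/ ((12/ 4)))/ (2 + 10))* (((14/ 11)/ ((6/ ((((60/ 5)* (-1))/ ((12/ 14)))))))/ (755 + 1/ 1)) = -7/ 48114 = -0.00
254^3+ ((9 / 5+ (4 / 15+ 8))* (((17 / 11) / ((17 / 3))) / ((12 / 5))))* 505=2163168703 / 132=16387641.69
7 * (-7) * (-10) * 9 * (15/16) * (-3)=-99225/8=-12403.12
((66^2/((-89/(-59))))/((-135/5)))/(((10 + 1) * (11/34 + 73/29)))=-2559656/747867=-3.42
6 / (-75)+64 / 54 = 1.11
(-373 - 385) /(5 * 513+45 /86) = -65188 /220635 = -0.30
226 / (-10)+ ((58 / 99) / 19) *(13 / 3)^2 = -1863967 / 84645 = -22.02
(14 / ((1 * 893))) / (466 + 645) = 14 / 992123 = 0.00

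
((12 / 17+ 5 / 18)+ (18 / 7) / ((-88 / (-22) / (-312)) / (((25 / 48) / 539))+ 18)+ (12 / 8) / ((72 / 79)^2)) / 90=1054064087 / 28463581440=0.04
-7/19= -0.37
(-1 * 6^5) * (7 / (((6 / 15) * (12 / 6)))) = -68040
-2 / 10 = -1 / 5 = -0.20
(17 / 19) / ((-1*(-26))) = 17 / 494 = 0.03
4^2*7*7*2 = 1568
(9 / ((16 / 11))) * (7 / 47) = 693 / 752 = 0.92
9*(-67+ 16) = -459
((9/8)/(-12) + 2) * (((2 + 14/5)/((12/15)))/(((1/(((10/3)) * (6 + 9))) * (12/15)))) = 22875/32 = 714.84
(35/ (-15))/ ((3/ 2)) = -14/ 9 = -1.56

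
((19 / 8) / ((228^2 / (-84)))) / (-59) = 7 / 107616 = 0.00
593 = 593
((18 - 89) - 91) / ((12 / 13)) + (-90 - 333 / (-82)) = -10719 / 41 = -261.44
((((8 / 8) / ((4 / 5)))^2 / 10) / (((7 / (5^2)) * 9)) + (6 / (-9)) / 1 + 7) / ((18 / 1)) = 12893 / 36288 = 0.36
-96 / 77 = -1.25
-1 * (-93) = 93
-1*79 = -79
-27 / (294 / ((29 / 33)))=-87 / 1078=-0.08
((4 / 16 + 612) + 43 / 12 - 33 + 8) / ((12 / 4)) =3545 / 18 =196.94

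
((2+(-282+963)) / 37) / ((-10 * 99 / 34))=-11611 / 18315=-0.63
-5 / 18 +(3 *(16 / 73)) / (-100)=-0.28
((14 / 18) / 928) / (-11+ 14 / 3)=-7 / 52896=-0.00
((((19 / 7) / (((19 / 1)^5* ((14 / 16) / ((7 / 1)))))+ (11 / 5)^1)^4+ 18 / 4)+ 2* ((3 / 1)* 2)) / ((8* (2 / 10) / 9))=311069772869242578154312764843 / 1385095667951716847204162000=224.58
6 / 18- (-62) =187 / 3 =62.33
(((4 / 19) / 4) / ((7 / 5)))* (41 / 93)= 205 / 12369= 0.02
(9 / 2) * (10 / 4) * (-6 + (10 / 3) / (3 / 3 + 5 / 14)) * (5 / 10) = -19.93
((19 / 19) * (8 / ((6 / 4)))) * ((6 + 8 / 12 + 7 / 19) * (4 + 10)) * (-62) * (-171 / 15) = 5569088 / 15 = 371272.53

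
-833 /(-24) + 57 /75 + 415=270281 /600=450.47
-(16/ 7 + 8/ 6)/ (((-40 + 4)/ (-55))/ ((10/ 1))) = -10450/ 189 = -55.29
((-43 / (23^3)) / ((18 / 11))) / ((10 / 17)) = -0.00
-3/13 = -0.23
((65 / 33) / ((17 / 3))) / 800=13 / 29920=0.00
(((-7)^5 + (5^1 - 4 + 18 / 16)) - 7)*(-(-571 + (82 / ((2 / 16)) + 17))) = 1714811.25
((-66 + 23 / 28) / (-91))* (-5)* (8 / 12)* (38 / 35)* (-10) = 25.92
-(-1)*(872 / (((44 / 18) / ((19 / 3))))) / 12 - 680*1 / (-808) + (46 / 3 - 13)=191.45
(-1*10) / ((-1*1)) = 10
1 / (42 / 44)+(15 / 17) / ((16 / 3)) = 6929 / 5712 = 1.21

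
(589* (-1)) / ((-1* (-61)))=-589 / 61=-9.66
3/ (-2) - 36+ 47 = 19/ 2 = 9.50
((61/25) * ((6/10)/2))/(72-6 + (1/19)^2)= 66063/5956750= 0.01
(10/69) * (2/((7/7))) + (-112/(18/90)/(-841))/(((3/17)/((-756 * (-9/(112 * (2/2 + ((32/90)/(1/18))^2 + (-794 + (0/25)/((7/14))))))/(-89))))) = 3164140720/10788809709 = 0.29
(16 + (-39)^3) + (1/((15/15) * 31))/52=-95596435/1612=-59303.00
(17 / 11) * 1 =17 / 11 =1.55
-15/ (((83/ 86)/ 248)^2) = -6823253760/ 6889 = -990456.34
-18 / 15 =-6 / 5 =-1.20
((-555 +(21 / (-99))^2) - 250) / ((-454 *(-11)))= -0.16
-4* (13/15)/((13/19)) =-76/15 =-5.07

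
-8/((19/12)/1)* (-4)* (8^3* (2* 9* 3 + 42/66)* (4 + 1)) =590807040/209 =2826827.94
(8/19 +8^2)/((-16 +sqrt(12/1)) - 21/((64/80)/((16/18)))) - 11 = -415105/32813 - 2754 *sqrt(3)/32813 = -12.80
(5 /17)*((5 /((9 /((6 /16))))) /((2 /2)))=25 /408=0.06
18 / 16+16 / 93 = 965 / 744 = 1.30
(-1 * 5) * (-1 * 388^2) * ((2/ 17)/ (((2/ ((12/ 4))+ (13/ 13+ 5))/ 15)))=3387240/ 17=199249.41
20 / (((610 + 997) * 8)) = 5 / 3214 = 0.00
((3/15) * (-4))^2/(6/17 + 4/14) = 1.00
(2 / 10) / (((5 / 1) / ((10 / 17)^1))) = 2 / 85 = 0.02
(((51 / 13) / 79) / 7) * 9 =459 / 7189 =0.06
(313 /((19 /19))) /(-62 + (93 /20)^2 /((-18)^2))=-4507200 /891839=-5.05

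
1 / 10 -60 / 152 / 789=2486 / 24985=0.10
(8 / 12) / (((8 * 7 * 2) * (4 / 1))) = 1 / 672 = 0.00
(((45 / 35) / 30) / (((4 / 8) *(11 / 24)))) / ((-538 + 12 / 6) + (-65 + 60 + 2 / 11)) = -8 / 23135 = -0.00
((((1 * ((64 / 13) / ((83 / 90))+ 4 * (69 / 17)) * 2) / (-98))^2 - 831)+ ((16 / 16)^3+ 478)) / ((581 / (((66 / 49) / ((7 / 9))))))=-1.05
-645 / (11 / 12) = -7740 / 11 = -703.64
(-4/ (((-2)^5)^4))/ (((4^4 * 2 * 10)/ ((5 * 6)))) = -3/ 134217728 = -0.00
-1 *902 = -902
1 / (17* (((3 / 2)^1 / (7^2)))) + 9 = 557 / 51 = 10.92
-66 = -66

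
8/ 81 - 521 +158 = -362.90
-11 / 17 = -0.65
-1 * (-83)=83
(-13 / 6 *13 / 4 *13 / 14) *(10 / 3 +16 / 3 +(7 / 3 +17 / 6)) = -182351 / 2016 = -90.45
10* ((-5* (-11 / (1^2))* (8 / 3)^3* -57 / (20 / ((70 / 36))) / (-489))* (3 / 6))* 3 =2340800 / 13203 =177.29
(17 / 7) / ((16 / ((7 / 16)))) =17 / 256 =0.07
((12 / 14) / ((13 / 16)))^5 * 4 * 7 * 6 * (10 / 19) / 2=978447237120 / 16938015367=57.77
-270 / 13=-20.77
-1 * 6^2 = -36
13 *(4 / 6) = 26 / 3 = 8.67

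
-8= -8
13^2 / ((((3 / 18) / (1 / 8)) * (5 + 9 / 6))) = 39 / 2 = 19.50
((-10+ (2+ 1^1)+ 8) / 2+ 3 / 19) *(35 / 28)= 125 / 152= 0.82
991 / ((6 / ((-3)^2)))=2973 / 2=1486.50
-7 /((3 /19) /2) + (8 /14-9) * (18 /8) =-107.63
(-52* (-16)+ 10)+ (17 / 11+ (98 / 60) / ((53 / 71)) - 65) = 13655029 / 17490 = 780.73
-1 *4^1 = -4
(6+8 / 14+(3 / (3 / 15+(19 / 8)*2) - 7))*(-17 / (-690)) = 697 / 159390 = 0.00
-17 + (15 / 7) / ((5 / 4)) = -107 / 7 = -15.29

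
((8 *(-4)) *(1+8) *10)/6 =-480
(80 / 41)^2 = 6400 / 1681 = 3.81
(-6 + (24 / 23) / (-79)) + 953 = 1720675 / 1817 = 946.99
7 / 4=1.75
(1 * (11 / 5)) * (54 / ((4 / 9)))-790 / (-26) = 38699 / 130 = 297.68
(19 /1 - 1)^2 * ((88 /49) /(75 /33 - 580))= -313632 /311395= -1.01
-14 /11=-1.27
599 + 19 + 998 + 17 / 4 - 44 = 6305 / 4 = 1576.25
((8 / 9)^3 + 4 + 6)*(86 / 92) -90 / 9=73 / 16767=0.00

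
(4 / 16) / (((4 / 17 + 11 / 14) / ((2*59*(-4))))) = -28084 / 243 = -115.57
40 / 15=8 / 3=2.67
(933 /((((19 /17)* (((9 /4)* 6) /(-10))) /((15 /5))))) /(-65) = 21148 /741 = 28.54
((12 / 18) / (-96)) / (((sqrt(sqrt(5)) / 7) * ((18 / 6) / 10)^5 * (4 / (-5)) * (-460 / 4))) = -4375 * 5^(3 / 4) / 100602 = -0.15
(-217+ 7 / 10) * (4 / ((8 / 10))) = -2163 / 2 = -1081.50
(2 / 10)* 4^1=4 / 5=0.80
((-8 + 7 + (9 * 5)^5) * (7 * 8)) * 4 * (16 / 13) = 661348796416 / 13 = 50872984339.69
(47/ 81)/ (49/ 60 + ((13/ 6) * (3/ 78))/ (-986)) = 0.71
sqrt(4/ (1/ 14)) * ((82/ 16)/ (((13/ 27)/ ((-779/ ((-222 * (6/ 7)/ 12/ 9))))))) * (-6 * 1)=-54328239 * sqrt(14)/ 962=-211307.34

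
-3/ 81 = -1/ 27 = -0.04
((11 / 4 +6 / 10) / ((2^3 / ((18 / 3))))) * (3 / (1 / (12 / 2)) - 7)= 2211 / 80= 27.64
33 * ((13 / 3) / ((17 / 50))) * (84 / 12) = 50050 / 17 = 2944.12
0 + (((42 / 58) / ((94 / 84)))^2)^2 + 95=328479203199071 / 3451305657361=95.18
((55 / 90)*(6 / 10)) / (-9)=-11 / 270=-0.04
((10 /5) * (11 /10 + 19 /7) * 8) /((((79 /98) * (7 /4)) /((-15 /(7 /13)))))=-666432 /553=-1205.12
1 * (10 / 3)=10 / 3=3.33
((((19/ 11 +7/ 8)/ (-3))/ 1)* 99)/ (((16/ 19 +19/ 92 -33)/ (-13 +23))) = 500365/ 18617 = 26.88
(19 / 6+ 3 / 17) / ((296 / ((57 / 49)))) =6479 / 493136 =0.01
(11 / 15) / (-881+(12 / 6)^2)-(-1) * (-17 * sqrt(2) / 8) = -17 * sqrt(2) / 8-11 / 13155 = -3.01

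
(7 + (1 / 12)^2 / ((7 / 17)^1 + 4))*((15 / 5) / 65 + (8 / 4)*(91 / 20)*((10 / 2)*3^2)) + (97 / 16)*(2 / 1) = 1347649399 / 468000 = 2879.59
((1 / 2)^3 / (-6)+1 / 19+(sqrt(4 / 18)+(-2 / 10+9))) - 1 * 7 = 2.30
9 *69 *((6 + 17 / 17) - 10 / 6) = 3312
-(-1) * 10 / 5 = 2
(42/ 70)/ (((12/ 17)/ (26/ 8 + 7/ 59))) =2703/ 944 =2.86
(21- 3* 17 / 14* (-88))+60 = 2811 / 7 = 401.57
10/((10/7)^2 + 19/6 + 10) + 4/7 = 38464/31297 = 1.23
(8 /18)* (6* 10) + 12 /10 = 418 /15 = 27.87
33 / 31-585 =-18102 / 31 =-583.94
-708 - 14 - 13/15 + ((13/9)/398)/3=-38839561/53730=-722.87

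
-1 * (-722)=722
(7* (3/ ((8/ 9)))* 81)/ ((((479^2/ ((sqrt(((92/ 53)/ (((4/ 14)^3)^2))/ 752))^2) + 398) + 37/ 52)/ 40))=10770509475180/ 7664409597163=1.41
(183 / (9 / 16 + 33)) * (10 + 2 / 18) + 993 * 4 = 6487708 / 1611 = 4027.13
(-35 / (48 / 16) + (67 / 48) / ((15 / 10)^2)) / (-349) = 1193 / 37692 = 0.03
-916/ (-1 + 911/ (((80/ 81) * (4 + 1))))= -366400/ 73391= -4.99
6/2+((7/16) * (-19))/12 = 443/192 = 2.31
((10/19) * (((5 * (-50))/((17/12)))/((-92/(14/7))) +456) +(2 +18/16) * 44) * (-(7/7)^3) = -5638895/14858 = -379.52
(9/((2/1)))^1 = 9/2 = 4.50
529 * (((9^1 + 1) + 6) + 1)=8993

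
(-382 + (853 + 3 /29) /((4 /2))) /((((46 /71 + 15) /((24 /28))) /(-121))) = -6054312 /20503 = -295.29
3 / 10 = 0.30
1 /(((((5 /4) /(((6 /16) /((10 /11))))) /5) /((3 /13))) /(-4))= -99 /65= -1.52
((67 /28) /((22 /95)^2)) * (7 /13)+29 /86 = 26365961 /1082224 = 24.36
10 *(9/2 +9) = 135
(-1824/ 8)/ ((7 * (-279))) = 76/ 651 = 0.12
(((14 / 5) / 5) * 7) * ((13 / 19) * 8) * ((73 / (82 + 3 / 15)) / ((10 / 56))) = 20832448 / 195225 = 106.71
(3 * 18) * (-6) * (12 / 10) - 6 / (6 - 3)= -1954 / 5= -390.80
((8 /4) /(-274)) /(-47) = 1 /6439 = 0.00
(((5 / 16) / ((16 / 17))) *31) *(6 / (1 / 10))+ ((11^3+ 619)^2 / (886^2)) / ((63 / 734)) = 59259032075 / 87919552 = 674.01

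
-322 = -322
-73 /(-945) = 73 /945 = 0.08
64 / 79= 0.81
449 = 449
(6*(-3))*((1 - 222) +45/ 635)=505044/ 127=3976.72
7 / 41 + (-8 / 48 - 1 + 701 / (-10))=-43724 / 615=-71.10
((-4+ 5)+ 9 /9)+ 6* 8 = 50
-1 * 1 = -1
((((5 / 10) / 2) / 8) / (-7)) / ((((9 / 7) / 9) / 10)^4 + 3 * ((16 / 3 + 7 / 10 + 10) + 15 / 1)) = -214375 / 4470662002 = -0.00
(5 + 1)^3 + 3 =219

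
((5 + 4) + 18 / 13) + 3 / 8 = 10.76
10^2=100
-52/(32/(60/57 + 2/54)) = -7267/4104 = -1.77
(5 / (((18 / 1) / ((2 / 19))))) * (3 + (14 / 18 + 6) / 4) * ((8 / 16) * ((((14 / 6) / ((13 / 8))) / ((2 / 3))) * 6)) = 455 / 513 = 0.89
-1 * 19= -19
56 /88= 7 /11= 0.64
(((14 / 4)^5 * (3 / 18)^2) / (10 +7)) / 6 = 16807 / 117504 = 0.14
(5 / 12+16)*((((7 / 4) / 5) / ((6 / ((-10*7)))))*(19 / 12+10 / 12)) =-279937 / 1728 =-162.00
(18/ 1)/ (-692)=-9/ 346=-0.03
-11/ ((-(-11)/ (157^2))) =-24649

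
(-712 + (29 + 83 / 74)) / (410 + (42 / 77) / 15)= -2775245 / 1668848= -1.66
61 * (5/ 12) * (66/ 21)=3355/ 42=79.88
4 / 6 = 0.67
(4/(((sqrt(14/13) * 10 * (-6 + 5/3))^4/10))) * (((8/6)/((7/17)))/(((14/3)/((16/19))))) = 5508/963701375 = 0.00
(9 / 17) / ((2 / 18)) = 4.76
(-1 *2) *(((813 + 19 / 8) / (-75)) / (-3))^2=-42549529 / 1620000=-26.27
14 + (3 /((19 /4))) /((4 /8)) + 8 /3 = 1022 /57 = 17.93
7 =7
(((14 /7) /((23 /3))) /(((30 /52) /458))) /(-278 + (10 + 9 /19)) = -34808 /44965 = -0.77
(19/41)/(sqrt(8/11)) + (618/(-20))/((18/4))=-103/15 + 19 * sqrt(22)/164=-6.32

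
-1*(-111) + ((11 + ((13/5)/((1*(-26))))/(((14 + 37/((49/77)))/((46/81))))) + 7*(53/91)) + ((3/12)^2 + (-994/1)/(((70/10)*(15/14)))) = -272038103/42541200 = -6.39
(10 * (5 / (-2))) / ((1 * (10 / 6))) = -15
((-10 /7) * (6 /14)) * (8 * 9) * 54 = -2380.41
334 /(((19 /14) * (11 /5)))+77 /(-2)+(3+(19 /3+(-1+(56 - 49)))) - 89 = -377 /1254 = -0.30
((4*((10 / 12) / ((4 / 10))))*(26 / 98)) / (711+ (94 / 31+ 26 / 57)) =191425 / 61862549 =0.00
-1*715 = -715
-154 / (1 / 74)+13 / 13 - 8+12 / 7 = -79809 / 7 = -11401.29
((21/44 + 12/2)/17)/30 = 19/1496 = 0.01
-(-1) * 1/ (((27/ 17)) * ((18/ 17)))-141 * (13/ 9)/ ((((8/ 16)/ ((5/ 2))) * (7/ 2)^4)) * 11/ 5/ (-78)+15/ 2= 4834439/ 583443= 8.29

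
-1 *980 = -980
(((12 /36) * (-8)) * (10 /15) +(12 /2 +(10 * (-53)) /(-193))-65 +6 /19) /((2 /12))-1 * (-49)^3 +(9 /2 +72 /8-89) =2579232959 /22002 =117227.20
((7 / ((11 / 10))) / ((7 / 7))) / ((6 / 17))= 595 / 33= 18.03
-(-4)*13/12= 4.33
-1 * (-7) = 7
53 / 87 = 0.61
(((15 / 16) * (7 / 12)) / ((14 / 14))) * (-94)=-1645 / 32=-51.41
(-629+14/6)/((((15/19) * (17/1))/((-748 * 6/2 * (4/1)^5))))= 321880064/3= 107293354.67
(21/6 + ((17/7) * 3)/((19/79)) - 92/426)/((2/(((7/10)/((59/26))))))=24731473/4775460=5.18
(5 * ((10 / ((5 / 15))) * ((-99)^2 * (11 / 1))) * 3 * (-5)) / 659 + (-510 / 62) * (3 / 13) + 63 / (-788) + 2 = -77033003349379 / 209274676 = -368095.20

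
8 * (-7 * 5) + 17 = -263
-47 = -47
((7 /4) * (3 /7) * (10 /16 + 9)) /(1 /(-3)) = -693 /32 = -21.66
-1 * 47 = -47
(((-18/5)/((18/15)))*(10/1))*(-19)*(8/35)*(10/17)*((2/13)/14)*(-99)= -902880/10829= -83.38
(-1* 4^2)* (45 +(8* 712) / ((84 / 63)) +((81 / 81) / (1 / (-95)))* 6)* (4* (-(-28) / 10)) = -3357312 / 5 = -671462.40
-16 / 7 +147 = 1013 / 7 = 144.71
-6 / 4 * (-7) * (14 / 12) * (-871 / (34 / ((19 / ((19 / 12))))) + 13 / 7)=-254527 / 68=-3743.04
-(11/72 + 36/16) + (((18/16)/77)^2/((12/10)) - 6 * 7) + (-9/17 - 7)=-6030009505/116113536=-51.93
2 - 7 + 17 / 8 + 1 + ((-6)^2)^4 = 13436913 / 8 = 1679614.12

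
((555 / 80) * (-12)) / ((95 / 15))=-999 / 76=-13.14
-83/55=-1.51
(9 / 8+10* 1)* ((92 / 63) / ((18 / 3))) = 2047 / 756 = 2.71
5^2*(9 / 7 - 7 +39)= 5825 / 7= 832.14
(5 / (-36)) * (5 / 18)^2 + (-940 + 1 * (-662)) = -18685853 / 11664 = -1602.01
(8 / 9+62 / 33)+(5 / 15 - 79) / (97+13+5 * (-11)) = 662 / 495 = 1.34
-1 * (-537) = 537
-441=-441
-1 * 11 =-11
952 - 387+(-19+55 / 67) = 546.82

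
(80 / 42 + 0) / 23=40 / 483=0.08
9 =9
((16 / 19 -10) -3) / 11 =-21 / 19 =-1.11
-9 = -9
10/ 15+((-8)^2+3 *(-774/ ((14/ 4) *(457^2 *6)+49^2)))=425654827/ 6582345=64.67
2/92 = 1/46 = 0.02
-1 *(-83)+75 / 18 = 523 / 6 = 87.17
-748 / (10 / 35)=-2618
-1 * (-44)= 44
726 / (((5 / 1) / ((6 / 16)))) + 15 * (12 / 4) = 1989 / 20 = 99.45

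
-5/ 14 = -0.36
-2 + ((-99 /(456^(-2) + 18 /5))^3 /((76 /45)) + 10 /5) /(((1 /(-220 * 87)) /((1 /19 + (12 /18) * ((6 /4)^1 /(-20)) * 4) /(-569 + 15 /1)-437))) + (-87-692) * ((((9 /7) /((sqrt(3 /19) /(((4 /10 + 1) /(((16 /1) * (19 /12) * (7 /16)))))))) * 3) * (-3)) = -28417738089903329854437576977525926 /275957169552519702202451 + 13284 * sqrt(57) /35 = -102978796837.32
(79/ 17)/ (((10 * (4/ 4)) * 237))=1/ 510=0.00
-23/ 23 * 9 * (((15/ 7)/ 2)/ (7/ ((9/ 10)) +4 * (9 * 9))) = -1215/ 41804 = -0.03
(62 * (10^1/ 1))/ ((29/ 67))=41540/ 29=1432.41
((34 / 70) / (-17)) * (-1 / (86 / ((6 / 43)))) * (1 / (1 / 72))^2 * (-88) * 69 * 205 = -3871701504 / 12943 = -299134.78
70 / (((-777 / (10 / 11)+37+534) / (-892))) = 624400 / 2837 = 220.09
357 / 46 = 7.76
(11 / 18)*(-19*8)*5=-4180 / 9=-464.44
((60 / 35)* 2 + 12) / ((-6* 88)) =-9 / 308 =-0.03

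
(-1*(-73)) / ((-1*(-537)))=73 / 537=0.14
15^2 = 225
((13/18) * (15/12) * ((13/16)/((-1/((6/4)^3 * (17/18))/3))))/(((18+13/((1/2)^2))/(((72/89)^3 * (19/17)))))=-2340819/39478264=-0.06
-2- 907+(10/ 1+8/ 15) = -898.47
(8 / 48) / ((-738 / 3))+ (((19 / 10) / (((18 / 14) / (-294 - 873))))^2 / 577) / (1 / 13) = 356672559163 / 5322825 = 67008.13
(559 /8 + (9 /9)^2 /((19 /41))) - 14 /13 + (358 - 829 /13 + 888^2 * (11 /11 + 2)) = 4675210441 /1976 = 2365997.19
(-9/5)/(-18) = 1/10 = 0.10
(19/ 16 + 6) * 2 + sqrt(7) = sqrt(7) + 115/ 8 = 17.02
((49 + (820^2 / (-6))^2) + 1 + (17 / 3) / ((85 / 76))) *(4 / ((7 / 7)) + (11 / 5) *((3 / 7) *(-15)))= -40125806375938 / 315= -127383512304.57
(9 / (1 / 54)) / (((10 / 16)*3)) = 1296 / 5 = 259.20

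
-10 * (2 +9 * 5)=-470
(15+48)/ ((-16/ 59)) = -3717/ 16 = -232.31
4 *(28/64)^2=49/64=0.77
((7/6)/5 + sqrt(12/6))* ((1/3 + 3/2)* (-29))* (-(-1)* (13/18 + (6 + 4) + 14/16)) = -266365* sqrt(2)/432 - 372911/2592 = -1015.85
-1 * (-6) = 6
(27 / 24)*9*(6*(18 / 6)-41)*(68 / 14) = -31671 / 28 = -1131.11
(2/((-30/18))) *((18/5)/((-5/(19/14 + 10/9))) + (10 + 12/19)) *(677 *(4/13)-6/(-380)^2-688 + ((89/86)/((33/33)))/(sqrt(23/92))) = 1702580556032271/335490837500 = 5074.89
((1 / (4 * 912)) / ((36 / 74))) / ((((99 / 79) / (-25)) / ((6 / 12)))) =-73075 / 13001472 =-0.01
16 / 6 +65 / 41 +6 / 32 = 8737 / 1968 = 4.44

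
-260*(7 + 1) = -2080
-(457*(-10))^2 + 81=-20884819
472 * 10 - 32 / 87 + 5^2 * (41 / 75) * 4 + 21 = 417191 / 87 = 4795.30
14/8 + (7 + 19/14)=283/28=10.11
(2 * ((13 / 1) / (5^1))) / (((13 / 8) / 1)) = 16 / 5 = 3.20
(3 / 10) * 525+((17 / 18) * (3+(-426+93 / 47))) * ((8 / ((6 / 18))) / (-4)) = 239069 / 94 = 2543.29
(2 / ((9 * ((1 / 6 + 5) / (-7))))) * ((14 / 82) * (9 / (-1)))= 588 / 1271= 0.46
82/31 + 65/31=147/31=4.74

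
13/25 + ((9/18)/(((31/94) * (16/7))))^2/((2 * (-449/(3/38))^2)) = 1862072481105329/3580908570675200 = 0.52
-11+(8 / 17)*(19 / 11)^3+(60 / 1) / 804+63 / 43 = -458612653 / 65188387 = -7.04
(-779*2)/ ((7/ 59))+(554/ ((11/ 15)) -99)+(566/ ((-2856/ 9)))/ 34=-2220904979/ 178024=-12475.31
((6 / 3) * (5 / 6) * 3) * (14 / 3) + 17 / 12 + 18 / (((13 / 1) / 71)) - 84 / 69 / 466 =34291513 / 278668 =123.06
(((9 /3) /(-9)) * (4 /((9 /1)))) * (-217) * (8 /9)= 6944 /243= 28.58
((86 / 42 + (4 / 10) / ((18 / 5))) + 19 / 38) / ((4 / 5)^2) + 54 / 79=770489 / 159264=4.84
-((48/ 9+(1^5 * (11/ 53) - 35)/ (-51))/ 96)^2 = -1836025/ 467597376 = -0.00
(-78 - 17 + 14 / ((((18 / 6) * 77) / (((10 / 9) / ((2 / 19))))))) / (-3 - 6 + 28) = -1475 / 297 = -4.97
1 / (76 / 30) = 15 / 38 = 0.39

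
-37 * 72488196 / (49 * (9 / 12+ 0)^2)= -4768112448 / 49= -97308417.31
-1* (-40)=40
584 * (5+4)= 5256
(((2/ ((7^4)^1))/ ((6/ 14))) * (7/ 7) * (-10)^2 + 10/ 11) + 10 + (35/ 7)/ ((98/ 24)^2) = 903520/ 79233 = 11.40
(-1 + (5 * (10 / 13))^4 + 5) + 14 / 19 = 121320490 / 542659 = 223.57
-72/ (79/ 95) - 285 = -29355/ 79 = -371.58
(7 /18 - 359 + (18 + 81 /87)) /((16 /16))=-177313 /522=-339.68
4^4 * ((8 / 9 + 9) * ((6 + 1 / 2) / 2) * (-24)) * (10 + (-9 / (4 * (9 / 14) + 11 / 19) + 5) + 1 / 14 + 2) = -24697377536 / 8799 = -2806839.13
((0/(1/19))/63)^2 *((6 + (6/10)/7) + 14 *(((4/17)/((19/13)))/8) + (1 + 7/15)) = 0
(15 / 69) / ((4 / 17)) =85 / 92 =0.92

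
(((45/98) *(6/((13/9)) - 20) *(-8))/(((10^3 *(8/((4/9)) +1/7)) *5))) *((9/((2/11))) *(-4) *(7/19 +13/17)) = -67177836/466613875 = -0.14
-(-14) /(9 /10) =140 /9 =15.56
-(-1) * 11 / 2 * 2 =11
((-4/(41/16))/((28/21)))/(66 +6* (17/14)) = -112/7011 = -0.02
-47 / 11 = -4.27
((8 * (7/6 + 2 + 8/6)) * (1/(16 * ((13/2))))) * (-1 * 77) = -693/26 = -26.65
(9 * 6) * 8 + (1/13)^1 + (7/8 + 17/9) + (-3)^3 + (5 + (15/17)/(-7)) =45969821/111384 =412.71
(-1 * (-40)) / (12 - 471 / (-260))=10400 / 3591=2.90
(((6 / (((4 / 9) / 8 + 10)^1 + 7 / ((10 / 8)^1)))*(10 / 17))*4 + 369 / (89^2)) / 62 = 0.02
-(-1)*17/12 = 17/12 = 1.42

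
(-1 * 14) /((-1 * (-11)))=-14 /11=-1.27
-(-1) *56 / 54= 28 / 27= 1.04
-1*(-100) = 100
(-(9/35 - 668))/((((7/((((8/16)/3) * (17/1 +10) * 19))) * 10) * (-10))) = -3996441/49000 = -81.56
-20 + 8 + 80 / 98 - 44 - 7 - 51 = -5546 / 49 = -113.18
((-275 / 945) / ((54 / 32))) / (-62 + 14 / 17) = 187 / 66339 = 0.00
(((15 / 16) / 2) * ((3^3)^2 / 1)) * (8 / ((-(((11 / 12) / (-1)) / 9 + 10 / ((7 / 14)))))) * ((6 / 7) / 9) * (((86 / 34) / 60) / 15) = -94041 / 2557310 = -0.04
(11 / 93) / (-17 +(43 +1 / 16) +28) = 176 / 80445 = 0.00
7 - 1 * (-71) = 78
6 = 6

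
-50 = -50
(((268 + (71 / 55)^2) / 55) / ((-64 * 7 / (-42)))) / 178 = 2447223 / 947672000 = 0.00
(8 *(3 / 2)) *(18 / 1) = 216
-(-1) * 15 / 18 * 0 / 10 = 0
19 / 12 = 1.58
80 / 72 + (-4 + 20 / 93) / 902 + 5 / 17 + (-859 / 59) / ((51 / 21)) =-52708216 / 11473317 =-4.59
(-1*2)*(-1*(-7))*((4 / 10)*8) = -224 / 5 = -44.80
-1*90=-90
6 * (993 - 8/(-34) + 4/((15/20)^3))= 920494/153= 6016.30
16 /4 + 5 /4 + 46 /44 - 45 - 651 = -30347 /44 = -689.70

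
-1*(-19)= 19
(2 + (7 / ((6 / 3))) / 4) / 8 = 23 / 64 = 0.36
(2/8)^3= 1/64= 0.02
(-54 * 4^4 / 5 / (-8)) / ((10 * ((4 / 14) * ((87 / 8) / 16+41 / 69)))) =26707968 / 281275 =94.95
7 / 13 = 0.54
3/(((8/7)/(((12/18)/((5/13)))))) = 91/20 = 4.55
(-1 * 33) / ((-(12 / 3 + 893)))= 11 / 299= 0.04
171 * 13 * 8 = 17784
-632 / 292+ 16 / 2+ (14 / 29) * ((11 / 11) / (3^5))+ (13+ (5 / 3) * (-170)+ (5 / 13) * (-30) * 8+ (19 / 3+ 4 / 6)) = -2339346418 / 6687603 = -349.80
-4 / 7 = -0.57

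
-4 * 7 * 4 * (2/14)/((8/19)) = -38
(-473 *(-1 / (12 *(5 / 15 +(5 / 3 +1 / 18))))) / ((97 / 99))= 140481 / 7178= 19.57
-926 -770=-1696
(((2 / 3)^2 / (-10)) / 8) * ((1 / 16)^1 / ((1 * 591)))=-1 / 1702080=-0.00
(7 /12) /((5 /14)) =49 /30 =1.63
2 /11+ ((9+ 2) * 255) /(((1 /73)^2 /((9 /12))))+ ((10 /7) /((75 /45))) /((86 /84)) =11210884.77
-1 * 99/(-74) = 99/74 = 1.34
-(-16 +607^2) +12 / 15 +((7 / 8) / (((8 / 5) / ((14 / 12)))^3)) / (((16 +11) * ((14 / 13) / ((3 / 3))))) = -88010609555909 / 238878720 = -368432.19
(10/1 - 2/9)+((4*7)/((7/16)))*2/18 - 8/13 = 1904/117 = 16.27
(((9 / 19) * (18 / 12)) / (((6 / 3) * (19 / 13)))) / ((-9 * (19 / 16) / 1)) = -156 / 6859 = -0.02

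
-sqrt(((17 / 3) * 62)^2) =-1054 / 3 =-351.33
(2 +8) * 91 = 910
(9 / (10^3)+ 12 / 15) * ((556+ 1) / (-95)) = -450613 / 95000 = -4.74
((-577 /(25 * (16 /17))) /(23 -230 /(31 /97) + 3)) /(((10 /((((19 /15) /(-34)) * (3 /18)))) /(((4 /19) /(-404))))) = 17887 /1563770880000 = 0.00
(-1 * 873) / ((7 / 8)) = -6984 / 7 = -997.71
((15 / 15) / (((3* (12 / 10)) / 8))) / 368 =5 / 828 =0.01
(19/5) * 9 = 171/5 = 34.20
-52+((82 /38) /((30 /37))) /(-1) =-54.66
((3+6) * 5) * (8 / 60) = 6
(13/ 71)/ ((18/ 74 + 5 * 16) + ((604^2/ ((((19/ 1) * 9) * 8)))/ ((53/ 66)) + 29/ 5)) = 0.00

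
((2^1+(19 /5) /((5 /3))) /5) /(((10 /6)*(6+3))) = 0.06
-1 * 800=-800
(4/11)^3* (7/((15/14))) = 6272/19965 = 0.31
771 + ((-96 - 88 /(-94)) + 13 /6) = 191225 /282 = 678.10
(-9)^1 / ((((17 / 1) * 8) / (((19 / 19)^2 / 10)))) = -9 / 1360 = -0.01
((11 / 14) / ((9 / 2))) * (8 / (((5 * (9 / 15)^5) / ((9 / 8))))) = 4.04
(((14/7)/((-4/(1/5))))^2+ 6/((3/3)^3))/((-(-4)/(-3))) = -4.51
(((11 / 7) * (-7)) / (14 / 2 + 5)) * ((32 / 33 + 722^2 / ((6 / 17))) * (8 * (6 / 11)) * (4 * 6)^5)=-517465304727552 / 11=-47042300429777.45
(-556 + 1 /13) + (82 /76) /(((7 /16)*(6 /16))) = -2849461 /5187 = -549.35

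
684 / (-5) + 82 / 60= -4063 / 30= -135.43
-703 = -703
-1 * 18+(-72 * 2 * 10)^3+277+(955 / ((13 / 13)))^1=-2985982786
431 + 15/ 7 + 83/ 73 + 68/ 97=21560697/ 49567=434.98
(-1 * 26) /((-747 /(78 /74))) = 338 /9213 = 0.04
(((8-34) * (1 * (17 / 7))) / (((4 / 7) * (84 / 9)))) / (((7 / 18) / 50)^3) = -60415875000 / 2401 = -25162796.75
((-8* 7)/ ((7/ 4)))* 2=-64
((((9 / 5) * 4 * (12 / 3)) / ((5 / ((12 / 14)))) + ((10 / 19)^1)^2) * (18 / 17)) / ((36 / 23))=3788146 / 1073975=3.53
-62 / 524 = -31 / 262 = -0.12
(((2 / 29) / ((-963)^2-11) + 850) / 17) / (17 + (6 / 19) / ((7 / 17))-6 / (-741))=19761929429879 / 7025371626551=2.81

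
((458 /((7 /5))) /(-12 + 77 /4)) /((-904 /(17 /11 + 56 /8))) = -107630 /252329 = -0.43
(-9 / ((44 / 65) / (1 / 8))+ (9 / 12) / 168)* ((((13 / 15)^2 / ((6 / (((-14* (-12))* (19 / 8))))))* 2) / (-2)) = 3278431 / 39600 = 82.79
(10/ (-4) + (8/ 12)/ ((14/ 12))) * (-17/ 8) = 4.10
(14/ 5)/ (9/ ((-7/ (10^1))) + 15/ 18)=-588/ 2525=-0.23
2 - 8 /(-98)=102 /49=2.08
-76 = -76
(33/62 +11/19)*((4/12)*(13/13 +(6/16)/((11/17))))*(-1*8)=-16541/3534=-4.68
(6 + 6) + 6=18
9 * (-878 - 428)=-11754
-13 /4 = -3.25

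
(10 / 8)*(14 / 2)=35 / 4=8.75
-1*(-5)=5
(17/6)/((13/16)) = 136/39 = 3.49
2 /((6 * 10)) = 1 /30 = 0.03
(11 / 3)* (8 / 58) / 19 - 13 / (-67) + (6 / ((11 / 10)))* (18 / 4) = 30171577 / 1218261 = 24.77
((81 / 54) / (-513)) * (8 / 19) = -4 / 3249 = -0.00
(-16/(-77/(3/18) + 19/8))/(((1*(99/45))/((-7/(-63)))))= 640/364023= 0.00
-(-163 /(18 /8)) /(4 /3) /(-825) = -163 /2475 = -0.07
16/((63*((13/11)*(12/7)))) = 44/351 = 0.13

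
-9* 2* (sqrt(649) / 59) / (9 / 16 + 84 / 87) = -5.09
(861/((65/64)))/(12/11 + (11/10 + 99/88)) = 4849152/18967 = 255.66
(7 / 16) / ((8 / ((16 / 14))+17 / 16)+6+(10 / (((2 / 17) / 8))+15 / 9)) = 21 / 33395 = 0.00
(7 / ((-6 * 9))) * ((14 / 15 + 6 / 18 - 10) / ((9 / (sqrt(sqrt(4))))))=917 * sqrt(2) / 7290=0.18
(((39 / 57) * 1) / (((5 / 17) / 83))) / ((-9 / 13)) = -238459 / 855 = -278.90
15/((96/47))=235/32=7.34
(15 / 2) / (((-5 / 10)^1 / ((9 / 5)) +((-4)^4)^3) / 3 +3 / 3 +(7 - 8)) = 405 / 301989883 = 0.00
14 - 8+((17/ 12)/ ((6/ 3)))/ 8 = 1169/ 192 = 6.09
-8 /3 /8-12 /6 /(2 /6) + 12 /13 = -211 /39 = -5.41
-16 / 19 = -0.84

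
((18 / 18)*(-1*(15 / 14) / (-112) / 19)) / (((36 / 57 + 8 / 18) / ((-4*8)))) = -135 / 9016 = -0.01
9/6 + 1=5/2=2.50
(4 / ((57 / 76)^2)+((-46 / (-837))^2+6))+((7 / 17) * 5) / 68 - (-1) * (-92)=-63861813149 / 809857764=-78.86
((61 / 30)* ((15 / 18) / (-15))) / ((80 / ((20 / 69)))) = -61 / 149040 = -0.00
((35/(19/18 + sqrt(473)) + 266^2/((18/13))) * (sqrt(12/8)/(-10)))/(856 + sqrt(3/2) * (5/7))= 98 * sqrt(6) * (-295659 * sqrt(473) - 312287)/(45 * (19 + 18 * sqrt(473)) * (5 * sqrt(6) + 11984))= -7.30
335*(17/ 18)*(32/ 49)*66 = 2004640/ 147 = 13637.01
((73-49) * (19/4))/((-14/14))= -114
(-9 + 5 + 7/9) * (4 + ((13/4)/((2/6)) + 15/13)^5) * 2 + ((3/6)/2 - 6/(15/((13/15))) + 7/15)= -42487816200715043/42772953600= -993333.70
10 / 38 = 5 / 19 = 0.26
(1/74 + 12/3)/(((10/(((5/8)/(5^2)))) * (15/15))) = 297/29600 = 0.01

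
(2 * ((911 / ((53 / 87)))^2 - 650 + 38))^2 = 157751235764698197924 / 7890481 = 19992600674749.51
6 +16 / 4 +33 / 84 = 291 / 28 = 10.39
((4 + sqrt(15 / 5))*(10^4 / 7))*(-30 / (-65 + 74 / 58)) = 362500*sqrt(3) / 539 + 1450000 / 539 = 3855.04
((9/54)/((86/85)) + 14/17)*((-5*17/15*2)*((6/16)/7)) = -8669/14448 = -0.60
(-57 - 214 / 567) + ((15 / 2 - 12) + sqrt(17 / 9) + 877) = sqrt(17) / 3 + 924349 / 1134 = 816.50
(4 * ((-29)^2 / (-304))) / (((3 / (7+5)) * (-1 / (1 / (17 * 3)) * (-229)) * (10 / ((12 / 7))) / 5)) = -1682 / 517769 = -0.00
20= 20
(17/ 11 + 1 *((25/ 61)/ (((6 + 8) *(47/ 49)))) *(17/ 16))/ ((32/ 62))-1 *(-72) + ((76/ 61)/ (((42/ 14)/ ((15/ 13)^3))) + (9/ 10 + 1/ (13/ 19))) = 13845236595811/ 177374179840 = 78.06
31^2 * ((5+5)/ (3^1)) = 3203.33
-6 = -6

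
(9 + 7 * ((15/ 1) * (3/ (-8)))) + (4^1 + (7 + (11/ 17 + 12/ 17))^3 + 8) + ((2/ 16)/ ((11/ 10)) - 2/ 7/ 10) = 8542163011/ 15132040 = 564.51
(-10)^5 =-100000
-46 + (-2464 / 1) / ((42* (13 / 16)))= -4610 / 39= -118.21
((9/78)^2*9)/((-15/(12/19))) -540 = -8669781/16055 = -540.01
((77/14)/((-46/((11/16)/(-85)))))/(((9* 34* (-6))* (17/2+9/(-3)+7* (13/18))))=-0.00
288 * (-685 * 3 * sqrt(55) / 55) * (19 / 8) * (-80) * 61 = 1371885120 * sqrt(55) / 11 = 924924759.22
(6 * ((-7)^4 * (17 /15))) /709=81634 /3545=23.03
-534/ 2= -267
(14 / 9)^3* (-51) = -46648 / 243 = -191.97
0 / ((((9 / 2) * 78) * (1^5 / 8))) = 0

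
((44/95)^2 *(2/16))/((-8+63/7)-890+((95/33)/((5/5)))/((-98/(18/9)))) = -195657/6487206100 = -0.00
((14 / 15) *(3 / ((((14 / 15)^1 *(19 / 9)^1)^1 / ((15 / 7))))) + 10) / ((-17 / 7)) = -1735 / 323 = -5.37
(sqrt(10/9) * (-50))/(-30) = 1.76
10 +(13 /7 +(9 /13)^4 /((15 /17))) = 12113068 /999635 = 12.12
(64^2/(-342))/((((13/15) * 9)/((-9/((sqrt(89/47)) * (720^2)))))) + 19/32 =8 * sqrt(4183)/26709345 + 19/32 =0.59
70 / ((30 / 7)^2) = 343 / 90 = 3.81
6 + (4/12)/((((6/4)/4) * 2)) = 58/9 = 6.44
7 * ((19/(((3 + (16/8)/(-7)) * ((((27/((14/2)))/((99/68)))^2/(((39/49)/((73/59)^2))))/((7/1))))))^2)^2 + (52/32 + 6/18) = 36333977185112374943388335121689335/29863396569178048095069431463936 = 1216.67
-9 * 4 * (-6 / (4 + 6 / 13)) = 1404 / 29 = 48.41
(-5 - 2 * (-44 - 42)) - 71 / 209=34832 / 209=166.66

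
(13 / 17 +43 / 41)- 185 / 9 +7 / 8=-17.87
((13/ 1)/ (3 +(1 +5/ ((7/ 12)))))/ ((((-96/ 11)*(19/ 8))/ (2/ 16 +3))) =-2275/ 14592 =-0.16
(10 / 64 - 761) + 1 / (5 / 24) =-120967 / 160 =-756.04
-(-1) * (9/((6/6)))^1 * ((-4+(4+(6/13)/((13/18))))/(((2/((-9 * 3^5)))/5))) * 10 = -53144100/169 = -314462.13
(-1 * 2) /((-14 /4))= 4 /7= 0.57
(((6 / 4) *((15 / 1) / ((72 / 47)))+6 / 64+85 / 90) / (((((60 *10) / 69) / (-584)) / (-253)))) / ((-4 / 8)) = -1923860323 / 3600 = -534405.65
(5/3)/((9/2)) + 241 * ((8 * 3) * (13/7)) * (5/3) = 3383710/189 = 17903.23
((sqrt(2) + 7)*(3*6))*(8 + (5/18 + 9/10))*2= 1652*sqrt(2)/5 + 11564/5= 2780.06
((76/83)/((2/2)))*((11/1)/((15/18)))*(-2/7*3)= -10.36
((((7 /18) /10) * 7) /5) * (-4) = -49 /225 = -0.22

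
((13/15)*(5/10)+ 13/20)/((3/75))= 325/12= 27.08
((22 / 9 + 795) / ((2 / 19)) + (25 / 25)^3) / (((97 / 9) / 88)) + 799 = 62662.55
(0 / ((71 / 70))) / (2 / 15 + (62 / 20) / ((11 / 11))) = 0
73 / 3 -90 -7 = -218 / 3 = -72.67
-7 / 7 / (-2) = 1 / 2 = 0.50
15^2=225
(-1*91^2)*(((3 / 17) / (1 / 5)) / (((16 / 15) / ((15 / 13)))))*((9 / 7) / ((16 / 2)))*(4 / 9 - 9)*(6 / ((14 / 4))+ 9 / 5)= 83108025 / 2176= 38193.03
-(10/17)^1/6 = -5/51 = -0.10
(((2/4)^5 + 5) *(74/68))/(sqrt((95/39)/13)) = 77441 *sqrt(285)/103360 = 12.65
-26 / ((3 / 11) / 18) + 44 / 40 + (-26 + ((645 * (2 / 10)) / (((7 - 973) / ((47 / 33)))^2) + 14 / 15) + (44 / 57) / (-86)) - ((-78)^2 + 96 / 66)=-10828321569229519 / 1383735040380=-7825.43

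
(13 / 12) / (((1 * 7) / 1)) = 13 / 84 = 0.15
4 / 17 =0.24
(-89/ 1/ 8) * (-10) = 445/ 4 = 111.25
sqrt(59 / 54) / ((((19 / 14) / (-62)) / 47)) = -2244.36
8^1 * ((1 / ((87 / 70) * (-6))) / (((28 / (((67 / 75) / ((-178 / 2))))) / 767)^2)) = -2640829321 / 32561250750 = -0.08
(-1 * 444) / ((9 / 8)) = -1184 / 3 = -394.67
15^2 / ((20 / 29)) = 1305 / 4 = 326.25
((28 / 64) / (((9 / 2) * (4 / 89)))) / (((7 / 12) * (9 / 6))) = 89 / 36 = 2.47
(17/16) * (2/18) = 17/144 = 0.12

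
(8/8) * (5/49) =5/49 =0.10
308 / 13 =23.69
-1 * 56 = -56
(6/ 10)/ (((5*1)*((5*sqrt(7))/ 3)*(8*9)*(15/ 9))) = 3*sqrt(7)/ 35000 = 0.00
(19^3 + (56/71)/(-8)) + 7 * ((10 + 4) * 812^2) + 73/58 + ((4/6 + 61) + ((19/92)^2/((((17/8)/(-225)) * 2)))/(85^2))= 4149776275068499357/64215523716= 64622633.83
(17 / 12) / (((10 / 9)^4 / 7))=260253 / 40000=6.51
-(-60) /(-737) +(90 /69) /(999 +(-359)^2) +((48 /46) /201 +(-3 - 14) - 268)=-62762260865 /220159588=-285.08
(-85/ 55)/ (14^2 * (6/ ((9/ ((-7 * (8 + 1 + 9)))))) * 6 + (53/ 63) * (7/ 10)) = 90/ 5752681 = 0.00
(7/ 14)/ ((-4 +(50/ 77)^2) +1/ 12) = -35574/ 248663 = -0.14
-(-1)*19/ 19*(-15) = -15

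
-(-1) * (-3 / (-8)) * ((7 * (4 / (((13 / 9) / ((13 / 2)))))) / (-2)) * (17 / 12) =-1071 / 32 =-33.47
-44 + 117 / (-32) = -1525 / 32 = -47.66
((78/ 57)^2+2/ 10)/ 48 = 1247/ 28880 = 0.04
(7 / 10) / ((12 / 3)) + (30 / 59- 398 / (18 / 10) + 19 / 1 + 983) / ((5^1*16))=105589 / 10620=9.94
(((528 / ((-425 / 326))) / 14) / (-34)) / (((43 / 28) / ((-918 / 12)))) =-774576 / 18275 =-42.38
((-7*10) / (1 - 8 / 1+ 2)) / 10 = 7 / 5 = 1.40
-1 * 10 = -10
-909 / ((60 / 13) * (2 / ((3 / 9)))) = -1313 / 40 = -32.82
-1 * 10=-10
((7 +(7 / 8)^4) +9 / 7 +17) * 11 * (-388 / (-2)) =791499533 / 14336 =55210.63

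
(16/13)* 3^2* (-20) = -221.54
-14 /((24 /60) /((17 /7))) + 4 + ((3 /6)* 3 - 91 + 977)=1613 /2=806.50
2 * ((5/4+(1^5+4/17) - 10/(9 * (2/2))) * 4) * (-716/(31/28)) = -33720736/4743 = -7109.58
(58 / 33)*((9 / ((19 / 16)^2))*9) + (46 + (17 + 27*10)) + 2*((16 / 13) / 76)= 22403779 / 51623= 433.99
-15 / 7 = -2.14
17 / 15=1.13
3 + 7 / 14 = 7 / 2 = 3.50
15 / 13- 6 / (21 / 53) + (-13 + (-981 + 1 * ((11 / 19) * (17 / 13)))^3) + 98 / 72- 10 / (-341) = -1219682878273594053667 / 1294928470836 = -941892085.74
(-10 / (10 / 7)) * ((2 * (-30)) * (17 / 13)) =7140 / 13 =549.23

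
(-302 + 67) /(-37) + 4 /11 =2733 /407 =6.71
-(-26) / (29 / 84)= 2184 / 29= 75.31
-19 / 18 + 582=10457 / 18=580.94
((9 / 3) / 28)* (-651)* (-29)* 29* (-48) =-2815668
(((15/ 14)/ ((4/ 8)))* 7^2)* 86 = 9030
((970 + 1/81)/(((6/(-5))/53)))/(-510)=4164263/49572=84.00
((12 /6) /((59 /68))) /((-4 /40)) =-1360 /59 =-23.05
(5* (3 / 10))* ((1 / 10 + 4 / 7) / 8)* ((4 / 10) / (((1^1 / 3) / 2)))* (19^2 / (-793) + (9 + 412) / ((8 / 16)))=254.27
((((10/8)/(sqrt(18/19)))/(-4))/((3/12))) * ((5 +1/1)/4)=-1.93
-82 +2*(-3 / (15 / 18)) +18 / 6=-431 / 5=-86.20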